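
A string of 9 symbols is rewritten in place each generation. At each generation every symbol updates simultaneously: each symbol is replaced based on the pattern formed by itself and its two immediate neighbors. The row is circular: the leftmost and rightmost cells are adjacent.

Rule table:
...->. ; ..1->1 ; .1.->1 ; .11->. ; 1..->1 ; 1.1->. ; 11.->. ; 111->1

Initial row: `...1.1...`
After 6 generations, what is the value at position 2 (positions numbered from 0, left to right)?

..11.11..
.1.....1.
111...111
11.1.1.11
1..1.1..1
.111.111.
position 2 holds 1

1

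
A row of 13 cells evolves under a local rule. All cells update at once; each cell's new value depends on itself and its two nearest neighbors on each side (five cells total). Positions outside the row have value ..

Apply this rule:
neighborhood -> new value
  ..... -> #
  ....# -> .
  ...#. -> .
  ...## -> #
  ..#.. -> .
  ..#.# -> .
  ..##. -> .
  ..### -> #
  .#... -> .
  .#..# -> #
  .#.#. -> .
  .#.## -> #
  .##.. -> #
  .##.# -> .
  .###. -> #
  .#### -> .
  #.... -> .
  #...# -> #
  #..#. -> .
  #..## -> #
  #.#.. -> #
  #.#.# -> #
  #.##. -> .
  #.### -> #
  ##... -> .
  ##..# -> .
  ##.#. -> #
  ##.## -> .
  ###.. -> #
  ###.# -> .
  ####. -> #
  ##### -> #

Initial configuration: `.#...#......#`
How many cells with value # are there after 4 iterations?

5

...#....##...
#......#.#..#
...##....##..
#.#.#...#.#..
count of #: 5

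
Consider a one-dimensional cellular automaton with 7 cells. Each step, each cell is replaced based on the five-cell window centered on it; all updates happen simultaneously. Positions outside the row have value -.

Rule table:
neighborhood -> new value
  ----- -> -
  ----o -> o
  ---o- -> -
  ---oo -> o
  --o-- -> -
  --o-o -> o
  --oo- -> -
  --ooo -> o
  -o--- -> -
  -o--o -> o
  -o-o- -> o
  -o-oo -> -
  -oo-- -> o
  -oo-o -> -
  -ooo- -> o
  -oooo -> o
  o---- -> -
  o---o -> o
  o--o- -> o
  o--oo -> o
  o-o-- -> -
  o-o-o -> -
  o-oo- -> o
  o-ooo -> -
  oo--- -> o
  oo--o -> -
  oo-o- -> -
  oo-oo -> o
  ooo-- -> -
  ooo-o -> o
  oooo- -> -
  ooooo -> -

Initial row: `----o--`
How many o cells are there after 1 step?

1

--o----
count of o: 1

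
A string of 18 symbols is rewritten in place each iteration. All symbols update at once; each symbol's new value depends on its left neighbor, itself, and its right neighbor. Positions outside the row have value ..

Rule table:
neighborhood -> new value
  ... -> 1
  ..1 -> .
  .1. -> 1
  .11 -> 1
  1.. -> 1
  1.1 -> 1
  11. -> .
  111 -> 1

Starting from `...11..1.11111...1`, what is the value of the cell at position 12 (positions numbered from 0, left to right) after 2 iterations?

.

11.1.1.111111.11.1
1.1111111111.11.11
position 12 holds .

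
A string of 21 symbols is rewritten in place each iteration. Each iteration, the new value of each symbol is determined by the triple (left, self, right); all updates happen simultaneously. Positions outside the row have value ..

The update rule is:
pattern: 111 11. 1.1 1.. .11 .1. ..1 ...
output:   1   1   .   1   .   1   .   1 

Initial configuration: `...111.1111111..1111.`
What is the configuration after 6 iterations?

.11..11..11..111111.1

11..11..1111111..1111
.11..11..1111111..111
..11..11..1111111..11
1..11..11..1111111..1
11..11..11..1111111.1
.11..11..11..111111.1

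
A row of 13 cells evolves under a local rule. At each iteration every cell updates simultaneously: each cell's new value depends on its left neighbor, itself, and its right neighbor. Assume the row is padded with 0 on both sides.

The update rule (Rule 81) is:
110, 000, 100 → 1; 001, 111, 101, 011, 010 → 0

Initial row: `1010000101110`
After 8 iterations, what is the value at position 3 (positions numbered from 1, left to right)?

0001110000011
1100011111001
0111000001100
0001111100111
1100000110001
0111110011100
0000011000111
1111001110001
position 3 holds 1

1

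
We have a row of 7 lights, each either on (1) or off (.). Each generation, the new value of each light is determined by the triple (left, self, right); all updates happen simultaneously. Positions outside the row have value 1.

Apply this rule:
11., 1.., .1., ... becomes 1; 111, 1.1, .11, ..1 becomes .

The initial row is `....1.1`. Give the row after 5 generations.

1..1.1.

111.1..
..1.11.
1.1..1.
1.11.1.
1..1.1.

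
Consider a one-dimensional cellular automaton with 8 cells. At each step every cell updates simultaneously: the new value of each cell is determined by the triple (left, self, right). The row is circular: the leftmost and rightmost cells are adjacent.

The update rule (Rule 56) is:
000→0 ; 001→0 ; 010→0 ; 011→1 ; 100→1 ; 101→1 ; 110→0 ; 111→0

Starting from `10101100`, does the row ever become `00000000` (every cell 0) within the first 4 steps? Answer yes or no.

no

01011010
00110101
10101010
01010101
step 4 is 01010101, still not uniform 0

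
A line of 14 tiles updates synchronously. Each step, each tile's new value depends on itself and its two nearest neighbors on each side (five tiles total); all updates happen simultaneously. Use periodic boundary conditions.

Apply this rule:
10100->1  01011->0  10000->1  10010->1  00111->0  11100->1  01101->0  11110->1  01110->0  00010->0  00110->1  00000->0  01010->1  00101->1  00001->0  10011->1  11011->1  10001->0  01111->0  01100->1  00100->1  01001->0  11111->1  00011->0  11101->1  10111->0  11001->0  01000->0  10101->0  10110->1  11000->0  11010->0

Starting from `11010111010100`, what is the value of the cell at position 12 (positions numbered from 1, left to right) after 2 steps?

10000001001101
10100001011011
position 12 holds 0

0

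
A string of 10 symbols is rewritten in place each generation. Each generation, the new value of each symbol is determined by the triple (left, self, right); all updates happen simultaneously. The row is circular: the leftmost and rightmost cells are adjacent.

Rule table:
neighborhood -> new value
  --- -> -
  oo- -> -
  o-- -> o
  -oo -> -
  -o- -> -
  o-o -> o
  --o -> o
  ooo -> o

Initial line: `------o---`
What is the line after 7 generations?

generation 1: -----o-o--
generation 2: ----o-o-o-
generation 3: ---o-o-o-o
generation 4: o-o-o-o-o-
generation 5: -o-o-o-o-o
generation 6: o-o-o-o-o-  (repeats generation 4; period 2)
generation 7: -o-o-o-o-o

-o-o-o-o-o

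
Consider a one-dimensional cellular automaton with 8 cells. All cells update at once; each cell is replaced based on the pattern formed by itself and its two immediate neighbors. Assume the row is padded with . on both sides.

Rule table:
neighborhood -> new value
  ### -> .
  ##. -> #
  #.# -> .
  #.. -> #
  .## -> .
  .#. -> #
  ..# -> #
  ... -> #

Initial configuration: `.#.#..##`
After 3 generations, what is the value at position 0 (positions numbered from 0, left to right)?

#

##.###.#
.#...#.#
######.#
position 0 holds #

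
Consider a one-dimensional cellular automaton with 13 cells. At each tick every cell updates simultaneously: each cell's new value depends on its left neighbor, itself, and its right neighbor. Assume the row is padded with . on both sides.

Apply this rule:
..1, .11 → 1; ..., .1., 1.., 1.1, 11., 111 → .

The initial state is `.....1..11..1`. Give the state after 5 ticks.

1..11..1.....

....1..11..1.
...1..11..1..
..1..11..1...
.1..11..1....
1..11..1.....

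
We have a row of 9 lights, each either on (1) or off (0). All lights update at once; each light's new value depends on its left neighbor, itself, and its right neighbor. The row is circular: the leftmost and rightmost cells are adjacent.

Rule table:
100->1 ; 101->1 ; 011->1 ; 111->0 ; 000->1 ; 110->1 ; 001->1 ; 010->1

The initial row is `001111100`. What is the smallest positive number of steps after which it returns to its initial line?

step 1: 111000111
step 2: 001111100

2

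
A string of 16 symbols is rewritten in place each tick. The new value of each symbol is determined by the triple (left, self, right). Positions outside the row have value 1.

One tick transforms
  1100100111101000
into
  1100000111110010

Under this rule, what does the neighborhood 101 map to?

1

At position 11 the neighborhood is 101; the next row has 1 there.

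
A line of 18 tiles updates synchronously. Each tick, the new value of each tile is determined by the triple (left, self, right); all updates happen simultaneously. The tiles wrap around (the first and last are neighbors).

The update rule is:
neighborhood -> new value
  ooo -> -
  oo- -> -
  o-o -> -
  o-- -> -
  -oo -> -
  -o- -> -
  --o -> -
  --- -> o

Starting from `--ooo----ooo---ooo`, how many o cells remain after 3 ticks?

------oo-----o----
ooooo----ooo---ooo
------oo-----o----
count of o: 3

3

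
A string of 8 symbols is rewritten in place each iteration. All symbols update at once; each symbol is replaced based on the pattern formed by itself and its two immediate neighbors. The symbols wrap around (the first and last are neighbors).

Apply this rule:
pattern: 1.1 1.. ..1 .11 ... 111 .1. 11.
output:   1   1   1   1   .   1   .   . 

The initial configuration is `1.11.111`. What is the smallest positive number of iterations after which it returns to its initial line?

8

.11.1111
11.1111.
1.1111.1
.1111.11
1111.11.
111.11.1
11.11.11
1.11.111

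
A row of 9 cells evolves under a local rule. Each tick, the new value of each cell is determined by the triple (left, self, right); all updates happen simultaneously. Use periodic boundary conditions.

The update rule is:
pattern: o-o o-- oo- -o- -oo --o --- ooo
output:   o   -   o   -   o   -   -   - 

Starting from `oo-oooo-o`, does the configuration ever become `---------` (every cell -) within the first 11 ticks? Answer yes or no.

yes

-ooo--ooo
oo-o--o-o
-oo----oo
ooo----oo
--o----o-
---------
all cells are - at tick 6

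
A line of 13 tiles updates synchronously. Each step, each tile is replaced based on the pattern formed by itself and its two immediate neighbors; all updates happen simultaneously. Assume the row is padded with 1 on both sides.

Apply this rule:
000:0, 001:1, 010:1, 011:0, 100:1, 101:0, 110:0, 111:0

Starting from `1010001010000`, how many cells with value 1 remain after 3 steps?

2

0011011011001
1100000000110
0010000001000
count of 1: 2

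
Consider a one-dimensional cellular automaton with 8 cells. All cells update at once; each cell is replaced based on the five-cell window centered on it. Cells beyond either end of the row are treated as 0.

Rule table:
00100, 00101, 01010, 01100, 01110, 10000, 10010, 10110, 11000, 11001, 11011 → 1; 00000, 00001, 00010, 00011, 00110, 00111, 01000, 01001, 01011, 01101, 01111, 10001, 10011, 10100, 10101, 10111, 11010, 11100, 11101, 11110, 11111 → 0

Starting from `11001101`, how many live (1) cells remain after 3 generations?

3

01100000
00111000
00010110
count of 1: 3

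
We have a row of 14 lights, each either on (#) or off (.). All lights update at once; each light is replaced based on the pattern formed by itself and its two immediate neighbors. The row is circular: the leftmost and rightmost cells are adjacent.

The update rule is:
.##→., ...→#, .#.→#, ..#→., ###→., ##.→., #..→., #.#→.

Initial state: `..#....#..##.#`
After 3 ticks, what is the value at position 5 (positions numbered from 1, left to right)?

tick 1: ..#.##.#.....#
tick 2: ..#....#.###.#
tick 3: ..#.##.#.....#
position 5 holds #

#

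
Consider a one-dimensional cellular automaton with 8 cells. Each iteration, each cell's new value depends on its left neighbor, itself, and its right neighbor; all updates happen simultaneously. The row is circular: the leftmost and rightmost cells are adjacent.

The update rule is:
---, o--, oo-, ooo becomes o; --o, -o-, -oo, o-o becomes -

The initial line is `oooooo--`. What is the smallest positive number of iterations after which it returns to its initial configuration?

8

iteration 1: -oooooo-
iteration 2: --oooooo
iteration 3: o--ooooo
iteration 4: oo--oooo
iteration 5: ooo--ooo
iteration 6: oooo--oo
iteration 7: ooooo--o
iteration 8: oooooo--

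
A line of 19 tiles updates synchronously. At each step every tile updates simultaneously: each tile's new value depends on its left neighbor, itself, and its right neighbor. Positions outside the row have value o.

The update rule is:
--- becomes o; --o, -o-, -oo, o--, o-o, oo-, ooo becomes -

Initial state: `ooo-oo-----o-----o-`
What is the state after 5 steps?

-------ooo---ooo---

-------ooo---ooo---
-ooooo-----o-----o-
-------ooo---ooo---  (repeats step 1; period 2)
step 5: -------ooo---ooo---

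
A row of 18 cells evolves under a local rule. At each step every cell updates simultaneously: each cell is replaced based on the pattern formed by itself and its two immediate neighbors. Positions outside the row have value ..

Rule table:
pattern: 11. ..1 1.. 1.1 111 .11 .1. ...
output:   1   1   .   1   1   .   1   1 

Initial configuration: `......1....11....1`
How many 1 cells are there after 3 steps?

15

1111111.111.1.1111
.1111111.11111.111
1.1111111.11111.11
count of 1: 15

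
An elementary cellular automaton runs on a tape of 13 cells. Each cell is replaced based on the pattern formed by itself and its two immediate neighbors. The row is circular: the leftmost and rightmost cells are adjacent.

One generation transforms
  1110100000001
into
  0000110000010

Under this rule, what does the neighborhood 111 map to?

At position 0 the neighborhood is 111; the next row has 0 there.

0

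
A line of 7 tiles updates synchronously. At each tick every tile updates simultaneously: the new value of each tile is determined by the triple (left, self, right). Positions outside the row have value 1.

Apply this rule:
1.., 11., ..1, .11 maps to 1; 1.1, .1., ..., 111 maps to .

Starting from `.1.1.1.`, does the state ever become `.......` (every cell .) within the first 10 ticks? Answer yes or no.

.......
all cells are . at tick 1

yes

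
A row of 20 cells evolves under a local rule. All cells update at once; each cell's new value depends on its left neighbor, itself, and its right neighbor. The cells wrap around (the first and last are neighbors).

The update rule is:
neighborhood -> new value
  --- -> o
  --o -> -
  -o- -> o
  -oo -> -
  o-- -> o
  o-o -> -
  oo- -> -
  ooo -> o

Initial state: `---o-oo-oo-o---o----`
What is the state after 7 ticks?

------o-oooo-oooooo-

oo-o-------ooo-ooooo
o--ooooooo--o---oooo
-o--ooooo-o-ooo--ooo
-oo--ooo--o--o-o--o-
---o--o-o-oo-o-oo-oo
oo-oo-o-o----o------
------o-oooo-oooooo-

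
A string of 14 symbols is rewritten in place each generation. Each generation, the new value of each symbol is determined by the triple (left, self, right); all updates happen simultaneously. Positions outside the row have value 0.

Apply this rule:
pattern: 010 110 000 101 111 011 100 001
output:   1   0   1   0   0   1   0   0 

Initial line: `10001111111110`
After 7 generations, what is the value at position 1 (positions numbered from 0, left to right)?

10101000000000
10101011111111
10101010000000
10101010111111
10101010100000
10101010101111
10101010101000
position 1 holds 0

0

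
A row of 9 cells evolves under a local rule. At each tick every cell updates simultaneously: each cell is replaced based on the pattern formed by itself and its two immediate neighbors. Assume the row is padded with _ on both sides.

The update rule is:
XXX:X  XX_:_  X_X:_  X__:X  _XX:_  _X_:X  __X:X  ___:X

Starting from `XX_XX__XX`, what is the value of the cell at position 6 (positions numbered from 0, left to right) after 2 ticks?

_

_____XX__
XXXXX__XX
position 6 holds _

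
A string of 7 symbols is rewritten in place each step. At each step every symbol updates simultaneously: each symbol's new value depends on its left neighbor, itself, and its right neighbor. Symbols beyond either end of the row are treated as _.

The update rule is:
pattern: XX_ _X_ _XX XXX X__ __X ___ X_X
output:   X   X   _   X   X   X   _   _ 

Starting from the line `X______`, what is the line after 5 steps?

XXX_XX_

step 1: XX_____
step 2: _XX____
step 3: X_XX___
step 4: X__XX__
step 5: XXX_XX_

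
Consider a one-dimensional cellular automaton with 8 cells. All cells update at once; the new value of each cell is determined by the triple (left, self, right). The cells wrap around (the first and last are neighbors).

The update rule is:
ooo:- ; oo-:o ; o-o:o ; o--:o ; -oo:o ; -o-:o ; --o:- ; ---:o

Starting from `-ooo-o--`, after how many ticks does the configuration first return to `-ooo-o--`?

-o-ooooo
oooo---o
---ooo-o
oo-o-ooo
-ooooo--
-o---ooo
oooo-o-o
---ooooo
oo-o---o
-ooooo-o
oo---ooo
-ooo-o--

12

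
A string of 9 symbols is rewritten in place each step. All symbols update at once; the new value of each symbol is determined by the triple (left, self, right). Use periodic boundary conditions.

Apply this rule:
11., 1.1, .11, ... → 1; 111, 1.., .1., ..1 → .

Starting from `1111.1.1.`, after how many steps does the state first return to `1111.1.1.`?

14

step 1: 1..11.1.1
step 2: 1..111.11
step 3: 1..1.111.
step 4: ....11.11
step 5: .11.11111
step 6: 11111...1
step 7: ....1.1.1
step 8: .11..1.1.
step 9: .11...1..
step 10: .11.1...1
step 11: 1111..1..
step 12: 1..1.....
step 13: .....111.
step 14: 1111.1.1.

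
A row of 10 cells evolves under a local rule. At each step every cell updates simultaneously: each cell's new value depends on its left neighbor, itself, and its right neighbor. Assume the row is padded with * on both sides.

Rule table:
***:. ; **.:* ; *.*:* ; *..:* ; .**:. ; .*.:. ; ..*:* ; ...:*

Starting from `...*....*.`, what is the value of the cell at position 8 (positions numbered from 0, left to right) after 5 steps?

step 1: ***.****.*
step 2: ..**...**.
step 3: **.****.**
step 4: .**...**..
step 5: *.****.***
position 8 holds *

*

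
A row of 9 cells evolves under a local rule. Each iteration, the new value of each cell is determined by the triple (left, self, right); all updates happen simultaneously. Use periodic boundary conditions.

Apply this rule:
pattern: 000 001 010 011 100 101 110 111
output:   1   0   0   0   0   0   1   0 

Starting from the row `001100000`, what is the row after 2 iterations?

100000000

100101111
100000000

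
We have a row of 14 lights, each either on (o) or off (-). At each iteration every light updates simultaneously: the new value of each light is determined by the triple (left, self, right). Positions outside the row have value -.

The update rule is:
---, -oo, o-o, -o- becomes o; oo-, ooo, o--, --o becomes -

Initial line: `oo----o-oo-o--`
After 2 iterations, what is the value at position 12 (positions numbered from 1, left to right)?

-

o--oo-ooo-oo-o
o--o-oo--oo-oo
position 12 holds -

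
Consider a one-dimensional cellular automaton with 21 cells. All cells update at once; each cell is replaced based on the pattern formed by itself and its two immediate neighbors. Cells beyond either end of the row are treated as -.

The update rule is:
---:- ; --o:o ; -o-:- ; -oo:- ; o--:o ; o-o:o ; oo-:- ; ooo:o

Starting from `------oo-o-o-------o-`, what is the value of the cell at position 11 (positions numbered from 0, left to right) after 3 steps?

-

step 1: -----o--o-o-o-----o-o
step 2: ----o-oo-o-o-o---o-o-
step 3: ---o-o--o-o-o-o-o-o-o
position 11 holds -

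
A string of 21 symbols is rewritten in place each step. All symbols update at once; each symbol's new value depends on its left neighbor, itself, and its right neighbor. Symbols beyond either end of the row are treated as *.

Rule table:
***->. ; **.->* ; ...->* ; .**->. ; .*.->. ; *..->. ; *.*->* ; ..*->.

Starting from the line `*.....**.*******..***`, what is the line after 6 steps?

*.***..**......*.....
**..*...*.****...***.
.*....*..*...*.*...**
*..**......*..*..*...
*...*.****.........*.
*.*..*...*.*******..*

*.*..*...*.*******..*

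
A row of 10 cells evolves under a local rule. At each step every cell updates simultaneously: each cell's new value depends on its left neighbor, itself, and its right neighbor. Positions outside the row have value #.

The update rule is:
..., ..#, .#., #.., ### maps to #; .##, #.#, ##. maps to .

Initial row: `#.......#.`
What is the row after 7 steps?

.########.
..######..
##.####.##
#...##...#
.###..###.
..#.##.#..
###....###

###....###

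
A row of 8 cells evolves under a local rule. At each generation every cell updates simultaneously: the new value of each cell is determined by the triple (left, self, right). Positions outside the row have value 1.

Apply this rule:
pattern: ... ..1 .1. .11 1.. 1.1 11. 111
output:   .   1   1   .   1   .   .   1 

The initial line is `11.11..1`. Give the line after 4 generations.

..111...

1....11.
.1..1...
.11111.1
..111...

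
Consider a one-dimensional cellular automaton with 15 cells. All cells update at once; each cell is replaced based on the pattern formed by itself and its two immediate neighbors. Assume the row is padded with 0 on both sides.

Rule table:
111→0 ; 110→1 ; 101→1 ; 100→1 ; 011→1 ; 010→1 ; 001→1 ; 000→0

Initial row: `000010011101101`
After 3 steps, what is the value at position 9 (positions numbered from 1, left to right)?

0

000111110111111
001100011100001
011110110110011
position 9 holds 0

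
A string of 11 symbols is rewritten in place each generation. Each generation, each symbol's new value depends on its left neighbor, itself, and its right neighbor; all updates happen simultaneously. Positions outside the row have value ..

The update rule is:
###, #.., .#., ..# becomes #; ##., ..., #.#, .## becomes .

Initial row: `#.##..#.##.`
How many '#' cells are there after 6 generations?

generation 1: #...###...#
generation 2: ##.#.#.#.##
generation 3: ...#.#.#...
generation 4: ..##.#.##..
generation 5: .#...#...#.
generation 6: ###.###.###
count of #: 9

9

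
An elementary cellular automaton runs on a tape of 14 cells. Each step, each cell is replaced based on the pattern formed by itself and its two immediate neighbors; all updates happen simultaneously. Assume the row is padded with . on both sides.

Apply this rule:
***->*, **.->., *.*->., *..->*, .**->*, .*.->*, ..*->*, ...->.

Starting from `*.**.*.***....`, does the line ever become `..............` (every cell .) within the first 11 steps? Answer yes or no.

no

step 1: *.*..*.**.*...
step 2: *.****.*..**..
step 3: *.***..****.*.
step 4: *.**.*****..**
step 5: *.*..****.***.
step 6: *.******..**.*
step 7: *.*****.***..*
step 8: *.****..**.***
step 9: *.***.***..**.
step 10: *.**..**.***.*
step 11: *.*.***..**..*
step 11 is *.*.***..**..*, still not uniform .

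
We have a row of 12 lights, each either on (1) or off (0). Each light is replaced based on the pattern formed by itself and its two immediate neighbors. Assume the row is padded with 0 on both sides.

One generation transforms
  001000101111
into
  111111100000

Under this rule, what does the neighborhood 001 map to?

At position 1 the neighborhood is 001; the next row has 1 there.

1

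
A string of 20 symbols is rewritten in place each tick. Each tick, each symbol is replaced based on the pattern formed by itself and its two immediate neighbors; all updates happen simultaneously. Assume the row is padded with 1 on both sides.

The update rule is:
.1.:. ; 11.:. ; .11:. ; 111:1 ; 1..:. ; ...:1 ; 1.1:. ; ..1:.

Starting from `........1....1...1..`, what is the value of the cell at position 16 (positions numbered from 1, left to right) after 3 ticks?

1

.111111...11...1....
..1111..1....1...11.
...11.....11...1....
position 16 holds 1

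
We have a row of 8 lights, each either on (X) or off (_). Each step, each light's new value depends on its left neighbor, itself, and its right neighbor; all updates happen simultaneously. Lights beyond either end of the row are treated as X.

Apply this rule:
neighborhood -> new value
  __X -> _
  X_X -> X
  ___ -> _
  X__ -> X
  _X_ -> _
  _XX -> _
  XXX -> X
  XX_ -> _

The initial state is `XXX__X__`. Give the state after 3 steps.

_X_X_X__

XX_X__X_
X_X_X__X
_X_X_X__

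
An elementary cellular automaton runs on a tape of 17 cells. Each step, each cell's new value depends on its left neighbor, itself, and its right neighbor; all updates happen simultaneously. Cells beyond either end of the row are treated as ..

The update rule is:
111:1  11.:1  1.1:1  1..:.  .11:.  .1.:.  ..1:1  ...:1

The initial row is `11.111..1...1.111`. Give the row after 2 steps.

1.11.11..1.11.1.1

.11.11.1..11.1.11
1.11.11..1.11.1.1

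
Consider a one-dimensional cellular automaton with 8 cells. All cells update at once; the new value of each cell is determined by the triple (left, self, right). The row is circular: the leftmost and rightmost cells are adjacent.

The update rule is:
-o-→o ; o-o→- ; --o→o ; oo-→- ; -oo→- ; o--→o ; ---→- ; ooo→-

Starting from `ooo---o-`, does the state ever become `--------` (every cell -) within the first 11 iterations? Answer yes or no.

---o-oo-
--oo---o
oo--o-oo
--ooo---
-o---o--
ooo-ooo-
--------
all cells are - at iteration 7

yes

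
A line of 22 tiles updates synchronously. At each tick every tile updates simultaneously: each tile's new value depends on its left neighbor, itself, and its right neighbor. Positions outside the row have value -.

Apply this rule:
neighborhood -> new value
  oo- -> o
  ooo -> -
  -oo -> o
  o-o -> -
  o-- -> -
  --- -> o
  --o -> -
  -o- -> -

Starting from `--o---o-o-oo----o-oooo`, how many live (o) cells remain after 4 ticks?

tick 1: o---o-----oo-oo---o--o
tick 2: --o---ooo-oo-oo-o-----
tick 3: o---o-o-o-oo-oo---oooo
tick 4: --o-------oo-oo-o-o--o
count of o: 8

8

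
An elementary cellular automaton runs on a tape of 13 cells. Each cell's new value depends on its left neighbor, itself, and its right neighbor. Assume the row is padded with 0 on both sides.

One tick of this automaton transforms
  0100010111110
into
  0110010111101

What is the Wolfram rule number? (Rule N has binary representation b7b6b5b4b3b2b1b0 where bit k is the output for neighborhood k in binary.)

position 8: 111 → 1  (bit 7 = 1)
position 11: 110 → 0  (bit 6 = 0)
position 6: 101 → 0  (bit 5 = 0)
position 2: 100 → 1  (bit 4 = 1)
position 7: 011 → 1  (bit 3 = 1)
position 1: 010 → 1  (bit 2 = 1)
position 0: 001 → 0  (bit 1 = 0)
position 3: 000 → 0  (bit 0 = 0)
bits b7..b0 = 10011100 = 156

156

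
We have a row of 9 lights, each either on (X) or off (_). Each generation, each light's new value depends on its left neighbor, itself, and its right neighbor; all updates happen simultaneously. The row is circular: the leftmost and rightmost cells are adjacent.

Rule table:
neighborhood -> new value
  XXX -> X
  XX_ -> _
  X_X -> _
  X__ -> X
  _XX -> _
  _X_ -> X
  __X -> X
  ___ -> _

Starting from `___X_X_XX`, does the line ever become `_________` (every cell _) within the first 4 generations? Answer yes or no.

no

X_XX_X___
X____XX_X
_X__X____
XXXXXX___
generation 4 is XXXXXX___, still not uniform _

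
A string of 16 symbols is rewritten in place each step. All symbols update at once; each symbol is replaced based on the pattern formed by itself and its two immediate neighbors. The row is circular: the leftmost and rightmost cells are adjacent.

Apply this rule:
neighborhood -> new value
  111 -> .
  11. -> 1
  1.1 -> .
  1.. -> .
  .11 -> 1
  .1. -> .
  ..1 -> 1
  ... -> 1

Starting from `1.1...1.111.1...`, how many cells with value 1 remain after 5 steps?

9

step 1: ....11..1.1...11
step 2: .11111.1....1111
step 3: .1...1...1111..1
step 4: ...11..111..1.1.
step 5: 11111.11.1.1....
count of 1: 9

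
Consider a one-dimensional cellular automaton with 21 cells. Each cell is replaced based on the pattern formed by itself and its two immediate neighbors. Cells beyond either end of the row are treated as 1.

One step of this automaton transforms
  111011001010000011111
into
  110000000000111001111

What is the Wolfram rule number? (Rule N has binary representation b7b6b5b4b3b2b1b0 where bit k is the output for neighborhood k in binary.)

129

position 0: 111 → 1  (bit 7 = 1)
position 2: 110 → 0  (bit 6 = 0)
position 3: 101 → 0  (bit 5 = 0)
position 6: 100 → 0  (bit 4 = 0)
position 4: 011 → 0  (bit 3 = 0)
position 8: 010 → 0  (bit 2 = 0)
position 7: 001 → 0  (bit 1 = 0)
position 12: 000 → 1  (bit 0 = 1)
bits b7..b0 = 10000001 = 129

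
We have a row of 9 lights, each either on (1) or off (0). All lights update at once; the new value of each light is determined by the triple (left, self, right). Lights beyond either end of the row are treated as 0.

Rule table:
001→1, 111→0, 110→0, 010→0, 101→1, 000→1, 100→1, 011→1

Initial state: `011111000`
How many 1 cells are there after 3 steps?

step 1: 110000111
step 2: 101111100
step 3: 011000011
count of 1: 4

4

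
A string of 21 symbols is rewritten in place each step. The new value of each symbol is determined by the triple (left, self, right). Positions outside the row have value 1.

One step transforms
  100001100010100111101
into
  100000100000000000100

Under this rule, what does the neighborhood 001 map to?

At position 4 the neighborhood is 001; the next row has 0 there.

0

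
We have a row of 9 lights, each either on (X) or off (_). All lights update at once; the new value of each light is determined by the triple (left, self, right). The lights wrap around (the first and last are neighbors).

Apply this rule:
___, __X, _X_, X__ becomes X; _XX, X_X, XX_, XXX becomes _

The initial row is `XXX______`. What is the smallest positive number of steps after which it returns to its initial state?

2

___XXXXXX
XXX______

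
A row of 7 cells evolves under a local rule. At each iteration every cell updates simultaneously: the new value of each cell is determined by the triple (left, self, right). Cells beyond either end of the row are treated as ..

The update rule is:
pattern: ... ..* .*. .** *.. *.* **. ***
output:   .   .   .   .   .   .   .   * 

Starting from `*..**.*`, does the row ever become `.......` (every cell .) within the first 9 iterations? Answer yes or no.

yes

.......
all cells are . at iteration 1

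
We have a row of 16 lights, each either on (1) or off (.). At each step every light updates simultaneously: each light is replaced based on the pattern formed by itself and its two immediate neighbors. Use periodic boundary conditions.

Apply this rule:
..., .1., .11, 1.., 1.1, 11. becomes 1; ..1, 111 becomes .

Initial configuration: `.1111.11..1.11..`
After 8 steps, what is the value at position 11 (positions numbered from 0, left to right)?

step 1: .1..11111.111111
step 2: 111.1...111....1
step 3: ..11111.1.1111.1
step 4: 1.1...11111..111
step 5: 11111.1...11.1..
step 6: 1...11111.11111.
step 7: 111.1...111...11
step 8: ..11111.1.111.1.
position 11 holds 1

1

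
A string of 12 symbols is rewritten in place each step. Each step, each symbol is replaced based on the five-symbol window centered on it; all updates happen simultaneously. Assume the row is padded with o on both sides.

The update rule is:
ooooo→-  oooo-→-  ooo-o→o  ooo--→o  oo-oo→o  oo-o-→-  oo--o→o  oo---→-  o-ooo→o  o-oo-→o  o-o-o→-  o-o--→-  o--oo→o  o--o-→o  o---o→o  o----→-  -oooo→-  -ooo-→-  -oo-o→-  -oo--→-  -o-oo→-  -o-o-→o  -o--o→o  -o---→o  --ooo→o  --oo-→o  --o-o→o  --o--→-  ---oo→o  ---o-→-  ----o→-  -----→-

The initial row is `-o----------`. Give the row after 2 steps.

step 1: --o--------o
step 2: oo-o------oo

oo-o------oo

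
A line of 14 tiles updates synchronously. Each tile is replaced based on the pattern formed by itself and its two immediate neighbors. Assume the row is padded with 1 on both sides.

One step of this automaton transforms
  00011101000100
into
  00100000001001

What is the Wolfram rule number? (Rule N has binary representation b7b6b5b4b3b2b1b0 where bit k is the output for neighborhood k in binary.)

position 4: 111 → 0  (bit 7 = 0)
position 5: 110 → 0  (bit 6 = 0)
position 6: 101 → 0  (bit 5 = 0)
position 0: 100 → 0  (bit 4 = 0)
position 3: 011 → 0  (bit 3 = 0)
position 7: 010 → 0  (bit 2 = 0)
position 2: 001 → 1  (bit 1 = 1)
position 1: 000 → 0  (bit 0 = 0)
bits b7..b0 = 00000010 = 2

2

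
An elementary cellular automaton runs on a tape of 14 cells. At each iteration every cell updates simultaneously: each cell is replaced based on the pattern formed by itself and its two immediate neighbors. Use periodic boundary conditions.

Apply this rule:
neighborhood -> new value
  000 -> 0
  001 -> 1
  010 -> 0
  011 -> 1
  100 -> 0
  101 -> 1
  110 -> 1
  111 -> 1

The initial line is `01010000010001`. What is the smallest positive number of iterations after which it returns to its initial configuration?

10100000100010
01000001000101
10000010001010
00000100010101
00001000101010
00010001010100
00100010101000
01000101010000
10001010100000
00010101000001
00101010000010
01010100000100
10101000001000
01010000010001

14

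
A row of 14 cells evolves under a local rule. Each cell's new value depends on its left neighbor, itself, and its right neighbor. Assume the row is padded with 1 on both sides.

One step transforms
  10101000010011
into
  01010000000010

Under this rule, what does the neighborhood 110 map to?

0

At position 0 the neighborhood is 110; the next row has 0 there.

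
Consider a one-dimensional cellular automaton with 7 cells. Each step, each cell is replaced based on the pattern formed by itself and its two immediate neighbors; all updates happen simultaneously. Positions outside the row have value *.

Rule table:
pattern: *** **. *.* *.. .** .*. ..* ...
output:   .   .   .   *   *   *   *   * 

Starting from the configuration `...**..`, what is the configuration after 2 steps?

****.**
.....*.

.....*.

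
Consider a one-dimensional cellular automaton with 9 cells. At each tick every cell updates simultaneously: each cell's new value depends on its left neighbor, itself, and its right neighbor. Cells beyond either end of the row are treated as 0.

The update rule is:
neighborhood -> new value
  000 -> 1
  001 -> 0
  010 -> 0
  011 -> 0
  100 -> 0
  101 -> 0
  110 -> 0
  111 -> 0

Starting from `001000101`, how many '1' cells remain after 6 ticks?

tick 1: 100010000
tick 2: 001000111
tick 3: 100010000  (repeats tick 1; period 2)
tick 6: 001000111
count of 1: 4

4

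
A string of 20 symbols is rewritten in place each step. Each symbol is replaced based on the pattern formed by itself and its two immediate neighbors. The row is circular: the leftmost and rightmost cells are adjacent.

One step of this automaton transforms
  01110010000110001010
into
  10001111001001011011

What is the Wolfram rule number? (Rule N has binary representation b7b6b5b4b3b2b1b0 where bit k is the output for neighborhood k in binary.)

22

position 2: 111 → 0  (bit 7 = 0)
position 3: 110 → 0  (bit 6 = 0)
position 17: 101 → 0  (bit 5 = 0)
position 4: 100 → 1  (bit 4 = 1)
position 1: 011 → 0  (bit 3 = 0)
position 6: 010 → 1  (bit 2 = 1)
position 0: 001 → 1  (bit 1 = 1)
position 8: 000 → 0  (bit 0 = 0)
bits b7..b0 = 00010110 = 22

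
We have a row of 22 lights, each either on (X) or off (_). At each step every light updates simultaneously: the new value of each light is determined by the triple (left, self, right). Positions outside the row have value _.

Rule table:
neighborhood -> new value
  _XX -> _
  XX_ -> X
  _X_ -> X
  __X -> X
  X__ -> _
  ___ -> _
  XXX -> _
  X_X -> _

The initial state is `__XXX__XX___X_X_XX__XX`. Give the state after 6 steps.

_X__X_X_X__XX_X__X_X_X
XX_XX_X_X_X_X_X_XX_X_X
_X__X_X_X_X_X_X__X_X_X
XX_XX_X_X_X_X_X_XX_X_X  (repeats step 2; period 2)
step 6: XX_XX_X_X_X_X_X_XX_X_X

XX_XX_X_X_X_X_X_XX_X_X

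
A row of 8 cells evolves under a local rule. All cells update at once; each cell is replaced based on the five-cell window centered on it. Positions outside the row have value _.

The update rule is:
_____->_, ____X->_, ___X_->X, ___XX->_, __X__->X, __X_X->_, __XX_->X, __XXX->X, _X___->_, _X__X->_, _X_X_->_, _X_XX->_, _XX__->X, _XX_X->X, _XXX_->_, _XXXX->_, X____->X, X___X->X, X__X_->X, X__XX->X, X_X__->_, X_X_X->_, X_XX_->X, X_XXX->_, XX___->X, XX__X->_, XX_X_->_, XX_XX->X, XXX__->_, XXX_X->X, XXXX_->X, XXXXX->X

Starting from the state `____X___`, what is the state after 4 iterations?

___XX_X_
___XX___
___XXXX_
___X_X_X

___X_X_X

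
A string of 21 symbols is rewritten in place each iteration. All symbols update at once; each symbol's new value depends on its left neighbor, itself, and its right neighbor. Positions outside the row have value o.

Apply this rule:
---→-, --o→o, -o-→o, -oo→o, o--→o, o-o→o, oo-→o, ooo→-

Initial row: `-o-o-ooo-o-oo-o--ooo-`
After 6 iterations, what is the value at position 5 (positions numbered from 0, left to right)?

-

iteration 1: oooooo-ooooooooooo-oo
iteration 2: -----ooo---------ooo-
iteration 3: o---oo-oo-------oo-oo
iteration 4: oo-ooooooo-----ooooo-
iteration 5: -ooo-----oo---oo---oo
iteration 6: oo-oo---oooo-oooo-oo-
position 5 holds -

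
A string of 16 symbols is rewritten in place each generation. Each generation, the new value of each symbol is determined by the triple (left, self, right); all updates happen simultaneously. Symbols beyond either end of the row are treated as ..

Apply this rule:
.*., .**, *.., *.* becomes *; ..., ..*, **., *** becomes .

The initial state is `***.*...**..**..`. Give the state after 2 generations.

**.*..*.********

*..***..*.*.*.*.
**.*..*.********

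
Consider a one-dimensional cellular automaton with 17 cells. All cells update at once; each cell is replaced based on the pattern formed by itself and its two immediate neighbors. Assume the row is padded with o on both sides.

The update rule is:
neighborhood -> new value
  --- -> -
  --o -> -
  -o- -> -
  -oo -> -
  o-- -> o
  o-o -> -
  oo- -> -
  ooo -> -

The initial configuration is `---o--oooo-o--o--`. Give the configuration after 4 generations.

o---o-------o--o-
-o---o-------o---
--o---o-------o--
o--o---o-------o-

o--o---o-------o-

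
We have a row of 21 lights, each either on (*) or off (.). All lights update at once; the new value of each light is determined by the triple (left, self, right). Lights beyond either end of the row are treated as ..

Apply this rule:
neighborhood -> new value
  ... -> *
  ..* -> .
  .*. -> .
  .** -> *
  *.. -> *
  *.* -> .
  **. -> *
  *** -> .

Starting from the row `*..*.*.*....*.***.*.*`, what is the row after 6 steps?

step 1: .*......***...*.*....
step 2: ..*****.*.***....****
step 3: *.*...*...*.****.*..*
step 4: ...**..**...*..*..*..
step 5: **.***.****..*..*..**
step 6: **.*.*.*..**..*..*.**

**.*.*.*..**..*..*.**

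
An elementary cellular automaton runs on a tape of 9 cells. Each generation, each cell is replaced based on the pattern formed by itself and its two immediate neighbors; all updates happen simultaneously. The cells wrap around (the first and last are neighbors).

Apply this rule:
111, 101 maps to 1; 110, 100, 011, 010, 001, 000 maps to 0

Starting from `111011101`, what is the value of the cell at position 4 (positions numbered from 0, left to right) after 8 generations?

0

110101010
001010101
000101010
000010100
000001000
000000000
000000000  (fixed point — unchanged through generation 8)
position 4 holds 0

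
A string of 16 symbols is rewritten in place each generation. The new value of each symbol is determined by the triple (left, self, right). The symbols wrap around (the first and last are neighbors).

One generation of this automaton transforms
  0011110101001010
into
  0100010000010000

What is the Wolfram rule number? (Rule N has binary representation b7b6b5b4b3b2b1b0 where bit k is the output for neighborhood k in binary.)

position 3: 111 → 0  (bit 7 = 0)
position 5: 110 → 1  (bit 6 = 1)
position 6: 101 → 0  (bit 5 = 0)
position 10: 100 → 0  (bit 4 = 0)
position 2: 011 → 0  (bit 3 = 0)
position 7: 010 → 0  (bit 2 = 0)
position 1: 001 → 1  (bit 1 = 1)
position 0: 000 → 0  (bit 0 = 0)
bits b7..b0 = 01000010 = 66

66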